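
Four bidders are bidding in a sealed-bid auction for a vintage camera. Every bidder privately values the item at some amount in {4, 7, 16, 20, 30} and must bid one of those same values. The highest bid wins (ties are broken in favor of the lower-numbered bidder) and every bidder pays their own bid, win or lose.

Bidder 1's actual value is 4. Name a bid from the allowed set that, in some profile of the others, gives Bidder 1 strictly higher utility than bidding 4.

Suppose Bidder 2 bids 4, Bidder 3 bids 4 and Bidder 4 bids 7.
Bid 4: loses but pays 4, utility -4.
Bid 7: wins, pays 7, utility 4 - 7 = -3.
So bidding 7 beats truth here (-3 > -4).

7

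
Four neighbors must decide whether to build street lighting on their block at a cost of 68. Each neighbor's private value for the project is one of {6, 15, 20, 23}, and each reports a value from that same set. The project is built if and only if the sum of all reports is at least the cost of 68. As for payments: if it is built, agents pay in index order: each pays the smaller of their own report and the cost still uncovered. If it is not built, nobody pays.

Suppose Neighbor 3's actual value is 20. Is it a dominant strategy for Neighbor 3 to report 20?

No

Consider the case where Neighbor 1 reports 15, Neighbor 2 reports 15 and Neighbor 4 reports 23.
Truthful report 20: project built, pays 20, utility 20 - 20 = 0.
Report 15 instead: project built, pays 15, utility 20 - 15 = 5.
Since 5 > 0, reporting 15 is strictly better here, so truthful reporting is not dominant.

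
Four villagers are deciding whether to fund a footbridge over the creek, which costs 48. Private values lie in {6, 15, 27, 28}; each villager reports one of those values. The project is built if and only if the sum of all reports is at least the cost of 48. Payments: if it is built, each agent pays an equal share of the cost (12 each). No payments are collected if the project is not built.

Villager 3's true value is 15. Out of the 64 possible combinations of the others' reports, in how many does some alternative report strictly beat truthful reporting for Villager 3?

Others report (6, 6, 15): truth gives 0; report 27 gives 3 > 0. Violating.
Others report (6, 15, 6): truth gives 0; report 27 gives 3 > 0. Violating.
Others report (15, 6, 6): truth gives 0; report 27 gives 3 > 0. Violating.
Others report (6, 6, 6): truth gives 0; no alternative beats it.
Others report (6, 6, 27): truth gives 3; no alternative beats it.
(Checking all 64 profiles: 3 have a profitable deviation, 61 do not.)

3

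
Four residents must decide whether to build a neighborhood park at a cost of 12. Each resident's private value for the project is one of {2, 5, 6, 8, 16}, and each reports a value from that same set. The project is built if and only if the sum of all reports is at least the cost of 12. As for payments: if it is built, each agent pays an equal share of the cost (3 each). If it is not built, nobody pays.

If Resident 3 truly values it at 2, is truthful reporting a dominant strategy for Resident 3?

Yes

Check each profile of the others' reports and compare truth against every alternative report.
Others report (2, 2, 5): truth gives 0, best alternative gives -1.
Others report (2, 5, 2): truth gives 0, best alternative gives -1.
Others report (5, 2, 2): truth gives 0, best alternative gives -1.
Others report (2, 2, 6): truth gives -1, best alternative gives -1.
Others report (2, 2, 8): truth gives -1, best alternative gives -1.
Others report (2, 2, 16): truth gives -1, best alternative gives -1.
(Remaining 119 profiles checked similarly; truth is weakly best in each.)
In every case the truthful report is at least as good as any alternative, so it is a dominant strategy.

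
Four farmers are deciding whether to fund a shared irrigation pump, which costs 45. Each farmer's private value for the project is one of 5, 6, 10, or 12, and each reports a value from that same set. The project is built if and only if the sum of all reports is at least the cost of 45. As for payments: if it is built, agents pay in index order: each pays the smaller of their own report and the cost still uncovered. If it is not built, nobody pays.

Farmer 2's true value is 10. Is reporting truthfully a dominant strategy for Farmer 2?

Yes

Check each profile of the others' reports and compare truth against every alternative report.
Others report (5, 5, 5): truth gives 0, best alternative gives 0.
Others report (5, 5, 6): truth gives 0, best alternative gives 0.
Others report (5, 5, 10): truth gives 0, best alternative gives 0.
Others report (5, 5, 12): truth gives 0, best alternative gives 0.
Others report (5, 6, 5): truth gives 0, best alternative gives 0.
Others report (5, 6, 6): truth gives 0, best alternative gives 0.
(Remaining 58 profiles checked similarly; truth is weakly best in each.)
In every case the truthful report is at least as good as any alternative, so it is a dominant strategy.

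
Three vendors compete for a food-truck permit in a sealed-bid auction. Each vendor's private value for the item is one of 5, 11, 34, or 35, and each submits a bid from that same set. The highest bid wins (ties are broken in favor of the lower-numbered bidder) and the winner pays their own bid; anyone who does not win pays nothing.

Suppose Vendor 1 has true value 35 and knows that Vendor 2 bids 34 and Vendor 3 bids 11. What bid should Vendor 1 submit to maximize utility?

34

Bid 5: loses, pays 0, utility 0.
Bid 11: loses, pays 0, utility 0.
Bid 34: wins, pays 34, utility 35 - 34 = 1.
Bid 35: wins, pays 35, utility 35 - 35 = 0.
The best choice is 34 with utility 1.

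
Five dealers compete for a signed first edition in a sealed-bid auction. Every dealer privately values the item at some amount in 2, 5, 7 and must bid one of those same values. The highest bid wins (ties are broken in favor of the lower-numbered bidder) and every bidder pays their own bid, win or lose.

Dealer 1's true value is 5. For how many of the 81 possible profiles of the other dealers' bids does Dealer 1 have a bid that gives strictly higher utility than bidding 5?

66

Others bid (2, 2, 2, 2): truth gives 0; bid 2 gives 3 > 0. Violating.
Others bid (2, 2, 2, 7): truth gives -5; bid 2 gives -2 > -5. Violating.
Others bid (2, 2, 5, 7): truth gives -5; bid 2 gives -2 > -5. Violating.
Others bid (2, 2, 7, 2): truth gives -5; bid 2 gives -2 > -5. Violating.
Others bid (2, 2, 2, 5): truth gives 0; no alternative beats it.
Others bid (2, 2, 5, 2): truth gives 0; no alternative beats it.
(Checking all 81 profiles: 66 have a profitable deviation, 15 do not.)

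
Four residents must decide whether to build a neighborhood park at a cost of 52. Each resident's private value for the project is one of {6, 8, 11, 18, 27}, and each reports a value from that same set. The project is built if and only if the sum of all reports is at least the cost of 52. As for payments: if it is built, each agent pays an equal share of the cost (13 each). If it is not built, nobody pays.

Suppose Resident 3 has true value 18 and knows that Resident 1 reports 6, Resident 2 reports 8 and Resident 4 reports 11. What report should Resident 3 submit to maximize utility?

27

Report 6: project not built, utility 0.
Report 8: project not built, utility 0.
Report 11: project not built, utility 0.
Report 18: project not built, utility 0.
Report 27: project built, pays 13, utility 18 - 13 = 5.
The best choice is 27 with utility 5.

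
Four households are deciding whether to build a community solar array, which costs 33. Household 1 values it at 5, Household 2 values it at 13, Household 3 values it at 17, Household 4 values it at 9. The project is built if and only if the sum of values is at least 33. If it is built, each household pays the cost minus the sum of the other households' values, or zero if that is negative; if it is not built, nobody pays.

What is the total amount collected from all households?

8

Total value 44 ≥ cost 33, so it is built.
Household 1: others sum to 39; max(0, 33 - 39) = 0.
Household 2: others sum to 31; max(0, 33 - 31) = 2.
Household 3: others sum to 27; max(0, 33 - 27) = 6.
Household 4: others sum to 35; max(0, 33 - 35) = 0.
Total collected = 0 + 2 + 6 + 0 = 8.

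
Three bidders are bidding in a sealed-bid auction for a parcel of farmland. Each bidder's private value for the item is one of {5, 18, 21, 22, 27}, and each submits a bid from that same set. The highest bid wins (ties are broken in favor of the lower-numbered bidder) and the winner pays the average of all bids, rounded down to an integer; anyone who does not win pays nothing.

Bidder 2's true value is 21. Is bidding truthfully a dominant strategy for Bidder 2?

No

Consider the case where Bidder 1 bids 5 and Bidder 3 bids 5.
Truthful bid 21: wins, pays 10, utility 21 - 10 = 11.
Bid 18 instead: wins, pays 9, utility 21 - 9 = 12.
Since 12 > 11, bidding 18 is strictly better here, so truthful bidding is not dominant.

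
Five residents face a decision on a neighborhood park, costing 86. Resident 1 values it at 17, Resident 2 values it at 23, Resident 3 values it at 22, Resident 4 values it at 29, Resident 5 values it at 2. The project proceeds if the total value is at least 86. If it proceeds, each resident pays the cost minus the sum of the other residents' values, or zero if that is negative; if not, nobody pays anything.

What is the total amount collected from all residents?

63

Total value 93 ≥ cost 86, so it is built.
Resident 1: others sum to 76; max(0, 86 - 76) = 10.
Resident 2: others sum to 70; max(0, 86 - 70) = 16.
Resident 3: others sum to 71; max(0, 86 - 71) = 15.
Resident 4: others sum to 64; max(0, 86 - 64) = 22.
Resident 5: others sum to 91; max(0, 86 - 91) = 0.
Total collected = 10 + 16 + 15 + 22 + 0 = 63.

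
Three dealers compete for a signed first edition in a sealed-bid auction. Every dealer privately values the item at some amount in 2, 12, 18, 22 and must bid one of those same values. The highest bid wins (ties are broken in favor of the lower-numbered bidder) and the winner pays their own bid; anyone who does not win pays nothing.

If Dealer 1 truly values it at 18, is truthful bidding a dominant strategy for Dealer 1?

No

Consider the case where Dealer 2 bids 2 and Dealer 3 bids 2.
Truthful bid 18: wins, pays 18, utility 18 - 18 = 0.
Bid 2 instead: wins, pays 2, utility 18 - 2 = 16.
Since 16 > 0, bidding 2 is strictly better here, so truthful bidding is not dominant.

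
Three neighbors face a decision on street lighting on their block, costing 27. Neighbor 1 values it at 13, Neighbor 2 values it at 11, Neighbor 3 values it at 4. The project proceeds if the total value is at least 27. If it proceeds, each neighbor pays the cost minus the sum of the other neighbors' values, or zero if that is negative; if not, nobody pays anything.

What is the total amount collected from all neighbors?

Total value 28 ≥ cost 27, so it is built.
Neighbor 1: others sum to 15; max(0, 27 - 15) = 12.
Neighbor 2: others sum to 17; max(0, 27 - 17) = 10.
Neighbor 3: others sum to 24; max(0, 27 - 24) = 3.
Total collected = 12 + 10 + 3 = 25.

25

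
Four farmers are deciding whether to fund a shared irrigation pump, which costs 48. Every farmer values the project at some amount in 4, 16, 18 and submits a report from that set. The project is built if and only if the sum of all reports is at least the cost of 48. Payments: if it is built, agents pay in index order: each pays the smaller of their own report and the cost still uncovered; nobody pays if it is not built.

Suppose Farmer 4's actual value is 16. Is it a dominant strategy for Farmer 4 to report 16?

Yes

Check each profile of the others' reports and compare truth against every alternative report.
Others report (16, 16, 16): truth gives 16, best alternative gives 16.
Others report (16, 16, 18): truth gives 16, best alternative gives 16.
Others report (16, 18, 16): truth gives 16, best alternative gives 16.
Others report (16, 18, 18): truth gives 16, best alternative gives 16.
Others report (18, 16, 16): truth gives 16, best alternative gives 16.
Others report (18, 16, 18): truth gives 16, best alternative gives 16.
(Remaining 21 profiles checked similarly; truth is weakly best in each.)
In every case the truthful report is at least as good as any alternative, so it is a dominant strategy.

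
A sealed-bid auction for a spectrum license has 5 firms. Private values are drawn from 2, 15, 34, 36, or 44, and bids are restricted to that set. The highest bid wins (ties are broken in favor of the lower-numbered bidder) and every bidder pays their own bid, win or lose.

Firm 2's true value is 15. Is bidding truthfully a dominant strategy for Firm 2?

Consider the case where Firm 1 bids 2, Firm 3 bids 2, Firm 4 bids 2 and Firm 5 bids 34.
Truthful bid 15: loses but pays 15, utility -15.
Bid 2 instead: loses but pays 2, utility -2.
Since -2 > -15, bidding 2 is strictly better here, so truthful bidding is not dominant.

No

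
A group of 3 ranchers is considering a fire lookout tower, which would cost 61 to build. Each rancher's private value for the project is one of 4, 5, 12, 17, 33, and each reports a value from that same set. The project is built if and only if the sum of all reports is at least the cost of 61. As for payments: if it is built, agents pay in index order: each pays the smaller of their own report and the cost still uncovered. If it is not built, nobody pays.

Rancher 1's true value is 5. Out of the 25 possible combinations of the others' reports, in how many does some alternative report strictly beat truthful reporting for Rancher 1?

Others report (33, 33): truth gives 0; report 4 gives 1 > 0. Violating.
Others report (4, 4): truth gives 0; no alternative beats it.
Others report (4, 5): truth gives 0; no alternative beats it.
(Checking all 25 profiles: 1 has a profitable deviation, 24 do not.)

1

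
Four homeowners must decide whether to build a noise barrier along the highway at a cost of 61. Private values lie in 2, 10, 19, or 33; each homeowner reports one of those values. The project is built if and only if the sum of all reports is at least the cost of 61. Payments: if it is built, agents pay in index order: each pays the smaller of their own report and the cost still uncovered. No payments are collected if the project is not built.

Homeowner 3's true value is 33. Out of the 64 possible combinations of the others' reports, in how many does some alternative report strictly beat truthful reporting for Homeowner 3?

Others report (2, 10, 33): truth gives 0; report 19 gives 14 > 0. Violating.
Others report (2, 19, 33): truth gives 0; report 10 gives 23 > 0. Violating.
Others report (2, 33, 10): truth gives 7; report 19 gives 14 > 7. Violating.
Others report (2, 33, 19): truth gives 7; report 10 gives 23 > 7. Violating.
Others report (2, 2, 2): truth gives 0; no alternative beats it.
Others report (2, 2, 10): truth gives 0; no alternative beats it.
(Checking all 64 profiles: 30 have a profitable deviation, 34 do not.)

30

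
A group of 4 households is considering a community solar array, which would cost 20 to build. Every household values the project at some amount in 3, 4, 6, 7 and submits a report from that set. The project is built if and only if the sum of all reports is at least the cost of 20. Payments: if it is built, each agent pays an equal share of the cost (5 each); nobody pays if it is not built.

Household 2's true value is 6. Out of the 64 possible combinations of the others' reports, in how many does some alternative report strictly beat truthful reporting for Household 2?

9

Others report (3, 3, 7): truth gives 0; report 7 gives 1 > 0. Violating.
Others report (3, 4, 6): truth gives 0; report 7 gives 1 > 0. Violating.
Others report (3, 6, 4): truth gives 0; report 7 gives 1 > 0. Violating.
Others report (3, 7, 3): truth gives 0; report 7 gives 1 > 0. Violating.
Others report (3, 3, 3): truth gives 0; no alternative beats it.
Others report (3, 3, 4): truth gives 0; no alternative beats it.
(Checking all 64 profiles: 9 have a profitable deviation, 55 do not.)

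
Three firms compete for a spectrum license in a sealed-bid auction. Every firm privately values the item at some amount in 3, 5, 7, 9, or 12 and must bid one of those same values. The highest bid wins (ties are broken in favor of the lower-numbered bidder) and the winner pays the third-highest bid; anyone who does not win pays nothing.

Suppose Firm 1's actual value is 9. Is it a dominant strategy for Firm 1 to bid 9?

Consider the case where Firm 2 bids 3 and Firm 3 bids 12.
Truthful bid 9: loses, pays 0, utility 0.
Bid 12 instead: wins, pays 3, utility 9 - 3 = 6.
Since 6 > 0, bidding 12 is strictly better here, so truthful bidding is not dominant.

No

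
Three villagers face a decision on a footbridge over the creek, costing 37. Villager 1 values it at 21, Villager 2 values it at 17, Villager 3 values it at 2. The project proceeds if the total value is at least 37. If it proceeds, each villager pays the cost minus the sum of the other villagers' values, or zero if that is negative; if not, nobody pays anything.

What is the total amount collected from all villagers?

32

Total value 40 ≥ cost 37, so it is built.
Villager 1: others sum to 19; max(0, 37 - 19) = 18.
Villager 2: others sum to 23; max(0, 37 - 23) = 14.
Villager 3: others sum to 38; max(0, 37 - 38) = 0.
Total collected = 18 + 14 + 0 = 32.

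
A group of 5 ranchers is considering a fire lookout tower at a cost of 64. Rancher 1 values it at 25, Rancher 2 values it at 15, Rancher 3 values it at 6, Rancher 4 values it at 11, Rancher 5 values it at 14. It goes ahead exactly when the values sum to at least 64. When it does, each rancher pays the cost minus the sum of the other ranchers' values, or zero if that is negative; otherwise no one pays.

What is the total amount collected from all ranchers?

37

Total value 71 ≥ cost 64, so it is built.
Rancher 1: others sum to 46; max(0, 64 - 46) = 18.
Rancher 2: others sum to 56; max(0, 64 - 56) = 8.
Rancher 3: others sum to 65; max(0, 64 - 65) = 0.
Rancher 4: others sum to 60; max(0, 64 - 60) = 4.
Rancher 5: others sum to 57; max(0, 64 - 57) = 7.
Total collected = 18 + 8 + 0 + 4 + 7 = 37.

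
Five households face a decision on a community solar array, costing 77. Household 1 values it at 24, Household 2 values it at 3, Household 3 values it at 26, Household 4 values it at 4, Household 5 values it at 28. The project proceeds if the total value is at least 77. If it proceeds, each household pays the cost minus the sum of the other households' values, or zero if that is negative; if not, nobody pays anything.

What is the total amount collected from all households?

Total value 85 ≥ cost 77, so it is built.
Household 1: others sum to 61; max(0, 77 - 61) = 16.
Household 2: others sum to 82; max(0, 77 - 82) = 0.
Household 3: others sum to 59; max(0, 77 - 59) = 18.
Household 4: others sum to 81; max(0, 77 - 81) = 0.
Household 5: others sum to 57; max(0, 77 - 57) = 20.
Total collected = 16 + 0 + 18 + 0 + 20 = 54.

54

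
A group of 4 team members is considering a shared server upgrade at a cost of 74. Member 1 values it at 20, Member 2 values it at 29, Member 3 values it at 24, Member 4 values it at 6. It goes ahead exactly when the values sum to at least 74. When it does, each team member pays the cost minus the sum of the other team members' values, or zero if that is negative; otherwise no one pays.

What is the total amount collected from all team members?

Total value 79 ≥ cost 74, so it is built.
Member 1: others sum to 59; max(0, 74 - 59) = 15.
Member 2: others sum to 50; max(0, 74 - 50) = 24.
Member 3: others sum to 55; max(0, 74 - 55) = 19.
Member 4: others sum to 73; max(0, 74 - 73) = 1.
Total collected = 15 + 24 + 19 + 1 = 59.

59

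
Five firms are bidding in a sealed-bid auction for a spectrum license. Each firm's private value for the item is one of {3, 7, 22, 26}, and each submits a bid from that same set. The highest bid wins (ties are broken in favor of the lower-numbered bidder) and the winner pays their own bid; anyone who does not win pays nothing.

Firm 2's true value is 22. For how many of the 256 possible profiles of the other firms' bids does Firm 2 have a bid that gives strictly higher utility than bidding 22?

Others bid (3, 3, 3, 3): truth gives 0; bid 7 gives 15 > 0. Violating.
Others bid (3, 3, 3, 7): truth gives 0; bid 7 gives 15 > 0. Violating.
Others bid (3, 3, 7, 3): truth gives 0; bid 7 gives 15 > 0. Violating.
Others bid (3, 3, 7, 7): truth gives 0; bid 7 gives 15 > 0. Violating.
Others bid (3, 3, 3, 22): truth gives 0; no alternative beats it.
Others bid (3, 3, 3, 26): truth gives 0; no alternative beats it.
(Checking all 256 profiles: 8 have a profitable deviation, 248 do not.)

8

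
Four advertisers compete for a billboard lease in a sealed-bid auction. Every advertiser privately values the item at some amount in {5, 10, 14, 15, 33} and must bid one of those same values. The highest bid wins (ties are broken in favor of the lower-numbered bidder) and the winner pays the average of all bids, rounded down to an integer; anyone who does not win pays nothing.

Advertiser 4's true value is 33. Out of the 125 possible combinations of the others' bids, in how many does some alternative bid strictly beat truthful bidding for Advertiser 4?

Others bid (5, 5, 5): truth gives 21; bid 10 gives 27 > 21. Violating.
Others bid (5, 5, 10): truth gives 20; bid 14 gives 25 > 20. Violating.
Others bid (5, 5, 14): truth gives 19; bid 15 gives 24 > 19. Violating.
Others bid (5, 10, 5): truth gives 20; bid 14 gives 25 > 20. Violating.
Others bid (5, 5, 15): truth gives 19; no alternative beats it.
Others bid (5, 5, 33): truth gives 0; no alternative beats it.
(Checking all 125 profiles: 27 have a profitable deviation, 98 do not.)

27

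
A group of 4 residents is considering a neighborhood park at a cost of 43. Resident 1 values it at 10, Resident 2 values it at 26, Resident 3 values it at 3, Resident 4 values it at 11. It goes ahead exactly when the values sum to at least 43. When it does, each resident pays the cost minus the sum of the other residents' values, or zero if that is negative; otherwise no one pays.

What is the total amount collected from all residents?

Total value 50 ≥ cost 43, so it is built.
Resident 1: others sum to 40; max(0, 43 - 40) = 3.
Resident 2: others sum to 24; max(0, 43 - 24) = 19.
Resident 3: others sum to 47; max(0, 43 - 47) = 0.
Resident 4: others sum to 39; max(0, 43 - 39) = 4.
Total collected = 3 + 19 + 0 + 4 = 26.

26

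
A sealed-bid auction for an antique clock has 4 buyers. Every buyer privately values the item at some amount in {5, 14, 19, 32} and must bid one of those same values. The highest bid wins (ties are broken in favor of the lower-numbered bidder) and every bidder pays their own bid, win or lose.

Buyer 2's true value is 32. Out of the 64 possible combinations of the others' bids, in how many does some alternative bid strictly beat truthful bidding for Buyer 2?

Others bid (5, 5, 5): truth gives 0; bid 14 gives 18 > 0. Violating.
Others bid (5, 5, 14): truth gives 0; bid 14 gives 18 > 0. Violating.
Others bid (5, 5, 19): truth gives 0; bid 19 gives 13 > 0. Violating.
Others bid (5, 14, 5): truth gives 0; bid 14 gives 18 > 0. Violating.
Others bid (5, 5, 32): truth gives 0; no alternative beats it.
Others bid (5, 14, 32): truth gives 0; no alternative beats it.
(Checking all 64 profiles: 34 have a profitable deviation, 30 do not.)

34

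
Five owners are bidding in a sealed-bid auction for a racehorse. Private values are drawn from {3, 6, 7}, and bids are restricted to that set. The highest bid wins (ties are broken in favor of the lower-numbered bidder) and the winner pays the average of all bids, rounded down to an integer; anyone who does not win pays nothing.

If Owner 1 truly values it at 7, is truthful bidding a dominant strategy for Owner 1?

No

Consider the case where Owner 2 bids 3, Owner 3 bids 3, Owner 4 bids 6 and Owner 5 bids 6.
Truthful bid 7: wins, pays 5, utility 7 - 5 = 2.
Bid 6 instead: wins, pays 4, utility 7 - 4 = 3.
Since 3 > 2, bidding 6 is strictly better here, so truthful bidding is not dominant.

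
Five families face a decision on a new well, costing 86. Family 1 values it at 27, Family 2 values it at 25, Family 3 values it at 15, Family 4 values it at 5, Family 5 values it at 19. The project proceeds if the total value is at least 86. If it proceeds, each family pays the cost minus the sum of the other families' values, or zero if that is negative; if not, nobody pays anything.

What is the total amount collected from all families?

66

Total value 91 ≥ cost 86, so it is built.
Family 1: others sum to 64; max(0, 86 - 64) = 22.
Family 2: others sum to 66; max(0, 86 - 66) = 20.
Family 3: others sum to 76; max(0, 86 - 76) = 10.
Family 4: others sum to 86; max(0, 86 - 86) = 0.
Family 5: others sum to 72; max(0, 86 - 72) = 14.
Total collected = 22 + 20 + 10 + 0 + 14 = 66.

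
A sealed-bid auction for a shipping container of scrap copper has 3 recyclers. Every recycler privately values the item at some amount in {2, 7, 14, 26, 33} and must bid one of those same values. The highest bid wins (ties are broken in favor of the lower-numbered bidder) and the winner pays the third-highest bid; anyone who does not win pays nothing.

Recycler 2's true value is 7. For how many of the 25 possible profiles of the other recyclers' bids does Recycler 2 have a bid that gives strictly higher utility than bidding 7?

Others bid (2, 14): truth gives 0; bid 14 gives 5 > 0. Violating.
Others bid (2, 26): truth gives 0; bid 26 gives 5 > 0. Violating.
Others bid (2, 33): truth gives 0; bid 33 gives 5 > 0. Violating.
Others bid (7, 2): truth gives 0; bid 14 gives 5 > 0. Violating.
Others bid (2, 2): truth gives 5; no alternative beats it.
Others bid (2, 7): truth gives 5; no alternative beats it.
(Checking all 25 profiles: 6 have a profitable deviation, 19 do not.)

6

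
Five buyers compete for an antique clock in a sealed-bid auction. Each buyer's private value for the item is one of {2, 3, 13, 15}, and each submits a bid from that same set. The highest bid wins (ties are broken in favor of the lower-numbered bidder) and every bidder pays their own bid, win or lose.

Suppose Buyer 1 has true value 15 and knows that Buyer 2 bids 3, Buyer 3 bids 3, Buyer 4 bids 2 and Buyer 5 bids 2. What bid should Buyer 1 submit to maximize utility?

3

Bid 2: loses but pays 2, utility -2.
Bid 3: wins, pays 3, utility 15 - 3 = 12.
Bid 13: wins, pays 13, utility 15 - 13 = 2.
Bid 15: wins, pays 15, utility 15 - 15 = 0.
The best choice is 3 with utility 12.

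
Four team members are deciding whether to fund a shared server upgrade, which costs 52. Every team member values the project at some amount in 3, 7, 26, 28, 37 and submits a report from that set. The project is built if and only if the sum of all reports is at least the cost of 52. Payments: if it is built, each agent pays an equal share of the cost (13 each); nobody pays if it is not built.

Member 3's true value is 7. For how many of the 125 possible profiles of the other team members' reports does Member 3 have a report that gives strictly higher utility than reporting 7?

Others report (3, 7, 37): truth gives -6; report 3 gives 0 > -6. Violating.
Others report (3, 37, 7): truth gives -6; report 3 gives 0 > -6. Violating.
Others report (7, 3, 37): truth gives -6; report 3 gives 0 > -6. Violating.
Others report (7, 37, 3): truth gives -6; report 3 gives 0 > -6. Violating.
Others report (3, 3, 3): truth gives 0; no alternative beats it.
Others report (3, 3, 7): truth gives 0; no alternative beats it.
(Checking all 125 profiles: 6 have a profitable deviation, 119 do not.)

6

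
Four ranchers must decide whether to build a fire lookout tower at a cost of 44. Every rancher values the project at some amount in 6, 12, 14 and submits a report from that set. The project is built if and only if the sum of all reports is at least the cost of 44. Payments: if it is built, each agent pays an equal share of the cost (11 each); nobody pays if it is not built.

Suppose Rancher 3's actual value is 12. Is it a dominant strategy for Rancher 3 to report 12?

No

Consider the case where Rancher 1 reports 6, Rancher 2 reports 12 and Rancher 4 reports 12.
Truthful report 12: project not built, utility 0.
Report 14 instead: project built, pays 11, utility 12 - 11 = 1.
Since 1 > 0, reporting 14 is strictly better here, so truthful reporting is not dominant.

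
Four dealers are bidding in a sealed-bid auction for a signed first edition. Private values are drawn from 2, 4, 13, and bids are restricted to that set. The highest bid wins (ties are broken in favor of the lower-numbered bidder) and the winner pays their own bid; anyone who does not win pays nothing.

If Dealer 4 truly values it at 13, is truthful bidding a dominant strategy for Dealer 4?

Consider the case where Dealer 1 bids 2, Dealer 2 bids 2 and Dealer 3 bids 2.
Truthful bid 13: wins, pays 13, utility 13 - 13 = 0.
Bid 4 instead: wins, pays 4, utility 13 - 4 = 9.
Since 9 > 0, bidding 4 is strictly better here, so truthful bidding is not dominant.

No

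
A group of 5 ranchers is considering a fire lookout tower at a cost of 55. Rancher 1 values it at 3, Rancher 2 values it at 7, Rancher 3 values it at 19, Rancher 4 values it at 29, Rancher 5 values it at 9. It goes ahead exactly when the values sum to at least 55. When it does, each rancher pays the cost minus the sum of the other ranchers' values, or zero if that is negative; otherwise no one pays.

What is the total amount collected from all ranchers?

Total value 67 ≥ cost 55, so it is built.
Rancher 1: others sum to 64; max(0, 55 - 64) = 0.
Rancher 2: others sum to 60; max(0, 55 - 60) = 0.
Rancher 3: others sum to 48; max(0, 55 - 48) = 7.
Rancher 4: others sum to 38; max(0, 55 - 38) = 17.
Rancher 5: others sum to 58; max(0, 55 - 58) = 0.
Total collected = 0 + 0 + 7 + 17 + 0 = 24.

24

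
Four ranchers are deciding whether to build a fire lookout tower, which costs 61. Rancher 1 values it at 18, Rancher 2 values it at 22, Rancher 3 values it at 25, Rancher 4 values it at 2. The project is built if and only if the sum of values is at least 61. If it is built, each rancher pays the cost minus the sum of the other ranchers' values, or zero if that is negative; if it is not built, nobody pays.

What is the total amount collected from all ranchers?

47

Total value 67 ≥ cost 61, so it is built.
Rancher 1: others sum to 49; max(0, 61 - 49) = 12.
Rancher 2: others sum to 45; max(0, 61 - 45) = 16.
Rancher 3: others sum to 42; max(0, 61 - 42) = 19.
Rancher 4: others sum to 65; max(0, 61 - 65) = 0.
Total collected = 12 + 16 + 19 + 0 = 47.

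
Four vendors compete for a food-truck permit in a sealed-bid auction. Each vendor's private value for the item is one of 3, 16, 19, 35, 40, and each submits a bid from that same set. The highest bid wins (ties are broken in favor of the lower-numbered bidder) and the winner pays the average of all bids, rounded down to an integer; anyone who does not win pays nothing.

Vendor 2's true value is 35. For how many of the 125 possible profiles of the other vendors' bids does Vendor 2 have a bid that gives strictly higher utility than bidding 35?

Others bid (3, 3, 3): truth gives 24; bid 16 gives 29 > 24. Violating.
Others bid (3, 3, 16): truth gives 21; bid 16 gives 26 > 21. Violating.
Others bid (3, 3, 19): truth gives 20; bid 19 gives 24 > 20. Violating.
Others bid (3, 3, 40): truth gives 0; bid 40 gives 14 > 0. Violating.
Others bid (3, 3, 35): truth gives 16; no alternative beats it.
Others bid (3, 16, 35): truth gives 13; no alternative beats it.
(Checking all 125 profiles: 66 have a profitable deviation, 59 do not.)

66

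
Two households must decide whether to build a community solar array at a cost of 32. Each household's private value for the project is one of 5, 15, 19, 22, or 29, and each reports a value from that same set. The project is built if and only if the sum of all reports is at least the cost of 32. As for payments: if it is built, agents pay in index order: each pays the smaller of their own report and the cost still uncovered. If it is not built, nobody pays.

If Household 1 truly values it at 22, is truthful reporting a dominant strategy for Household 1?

No

Consider the case where Household 2 reports 15.
Truthful report 22: project built, pays 22, utility 22 - 22 = 0.
Report 19 instead: project built, pays 19, utility 22 - 19 = 3.
Since 3 > 0, reporting 19 is strictly better here, so truthful reporting is not dominant.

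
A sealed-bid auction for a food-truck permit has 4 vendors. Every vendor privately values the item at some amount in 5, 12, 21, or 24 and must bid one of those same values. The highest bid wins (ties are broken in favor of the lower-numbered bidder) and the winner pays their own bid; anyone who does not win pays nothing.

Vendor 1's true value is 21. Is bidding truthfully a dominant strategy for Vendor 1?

No

Consider the case where Vendor 2 bids 5, Vendor 3 bids 5 and Vendor 4 bids 5.
Truthful bid 21: wins, pays 21, utility 21 - 21 = 0.
Bid 5 instead: wins, pays 5, utility 21 - 5 = 16.
Since 16 > 0, bidding 5 is strictly better here, so truthful bidding is not dominant.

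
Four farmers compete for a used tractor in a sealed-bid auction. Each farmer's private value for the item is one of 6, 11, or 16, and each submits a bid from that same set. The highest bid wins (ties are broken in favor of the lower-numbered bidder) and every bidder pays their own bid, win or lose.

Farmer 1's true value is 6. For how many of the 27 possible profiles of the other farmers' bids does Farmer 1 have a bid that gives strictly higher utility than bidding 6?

Others bid (6, 6, 11): truth gives -6; bid 11 gives -5 > -6. Violating.
Others bid (6, 11, 6): truth gives -6; bid 11 gives -5 > -6. Violating.
Others bid (6, 11, 11): truth gives -6; bid 11 gives -5 > -6. Violating.
Others bid (11, 6, 6): truth gives -6; bid 11 gives -5 > -6. Violating.
Others bid (6, 6, 6): truth gives 0; no alternative beats it.
Others bid (6, 6, 16): truth gives -6; no alternative beats it.
(Checking all 27 profiles: 7 have a profitable deviation, 20 do not.)

7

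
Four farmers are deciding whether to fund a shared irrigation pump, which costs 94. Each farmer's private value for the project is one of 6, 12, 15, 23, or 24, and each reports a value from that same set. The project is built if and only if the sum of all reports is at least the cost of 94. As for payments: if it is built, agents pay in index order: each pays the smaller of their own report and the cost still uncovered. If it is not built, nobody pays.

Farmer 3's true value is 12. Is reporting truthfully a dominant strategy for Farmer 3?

Check each profile of the others' reports and compare truth against every alternative report.
Others report (6, 6, 6): truth gives 0, best alternative gives 0.
Others report (6, 6, 12): truth gives 0, best alternative gives 0.
Others report (6, 6, 15): truth gives 0, best alternative gives 0.
Others report (6, 6, 23): truth gives 0, best alternative gives 0.
Others report (6, 6, 24): truth gives 0, best alternative gives 0.
Others report (6, 12, 6): truth gives 0, best alternative gives 0.
(Remaining 119 profiles checked similarly; truth is weakly best in each.)
In every case the truthful report is at least as good as any alternative, so it is a dominant strategy.

Yes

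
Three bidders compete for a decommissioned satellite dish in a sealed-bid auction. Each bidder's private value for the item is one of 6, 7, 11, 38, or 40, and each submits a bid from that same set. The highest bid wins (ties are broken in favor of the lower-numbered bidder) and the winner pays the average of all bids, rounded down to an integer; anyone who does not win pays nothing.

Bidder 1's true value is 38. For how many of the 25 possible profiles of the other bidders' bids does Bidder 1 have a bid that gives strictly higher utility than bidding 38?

15

Others bid (6, 6): truth gives 22; bid 6 gives 32 > 22. Violating.
Others bid (6, 7): truth gives 21; bid 7 gives 32 > 21. Violating.
Others bid (6, 11): truth gives 20; bid 11 gives 29 > 20. Violating.
Others bid (6, 40): truth gives 0; bid 40 gives 10 > 0. Violating.
Others bid (6, 38): truth gives 11; no alternative beats it.
Others bid (7, 38): truth gives 11; no alternative beats it.
(Checking all 25 profiles: 15 have a profitable deviation, 10 do not.)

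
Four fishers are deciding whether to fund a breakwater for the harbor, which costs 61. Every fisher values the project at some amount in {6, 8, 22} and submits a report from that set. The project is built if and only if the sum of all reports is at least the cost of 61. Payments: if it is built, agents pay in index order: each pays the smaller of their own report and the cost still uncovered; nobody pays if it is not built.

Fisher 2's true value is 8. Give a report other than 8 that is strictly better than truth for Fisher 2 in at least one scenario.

Suppose Fisher 1 reports 22, Fisher 3 reports 22 and Fisher 4 reports 22.
Report 8: project built, pays 8, utility 8 - 8 = 0.
Report 6: project built, pays 6, utility 8 - 6 = 2.
So reporting 6 beats truth here (2 > 0).

6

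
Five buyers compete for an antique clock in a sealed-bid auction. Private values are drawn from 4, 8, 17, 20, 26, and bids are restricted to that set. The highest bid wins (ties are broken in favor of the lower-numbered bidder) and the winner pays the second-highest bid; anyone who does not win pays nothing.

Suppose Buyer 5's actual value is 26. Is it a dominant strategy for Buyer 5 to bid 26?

Yes

Check each profile of the others' bids and compare truth against every alternative bid.
Others bid (4, 4, 4, 20): truth gives 6, best alternative gives 0.
Others bid (4, 4, 8, 20): truth gives 6, best alternative gives 0.
Others bid (4, 4, 17, 20): truth gives 6, best alternative gives 0.
Others bid (4, 4, 20, 4): truth gives 6, best alternative gives 0.
Others bid (4, 4, 20, 8): truth gives 6, best alternative gives 0.
Others bid (4, 4, 20, 17): truth gives 6, best alternative gives 0.
(Remaining 619 profiles checked similarly; truth is weakly best in each.)
In every case the truthful bid is at least as good as any alternative, so it is a dominant strategy.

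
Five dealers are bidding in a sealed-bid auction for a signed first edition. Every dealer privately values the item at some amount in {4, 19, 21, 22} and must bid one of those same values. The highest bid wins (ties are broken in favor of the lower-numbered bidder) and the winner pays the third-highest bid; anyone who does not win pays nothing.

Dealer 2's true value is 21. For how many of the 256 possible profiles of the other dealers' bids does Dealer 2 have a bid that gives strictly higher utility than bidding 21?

32

Others bid (4, 4, 4, 22): truth gives 0; bid 22 gives 17 > 0. Violating.
Others bid (4, 4, 19, 22): truth gives 0; bid 22 gives 2 > 0. Violating.
Others bid (4, 4, 22, 4): truth gives 0; bid 22 gives 17 > 0. Violating.
Others bid (4, 4, 22, 19): truth gives 0; bid 22 gives 2 > 0. Violating.
Others bid (4, 4, 4, 4): truth gives 17; no alternative beats it.
Others bid (4, 4, 4, 19): truth gives 17; no alternative beats it.
(Checking all 256 profiles: 32 have a profitable deviation, 224 do not.)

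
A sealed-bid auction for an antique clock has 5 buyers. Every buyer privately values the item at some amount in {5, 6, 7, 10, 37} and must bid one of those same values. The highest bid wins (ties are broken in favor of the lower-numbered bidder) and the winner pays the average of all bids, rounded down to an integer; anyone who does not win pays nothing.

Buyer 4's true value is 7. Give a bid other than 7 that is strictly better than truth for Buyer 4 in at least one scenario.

Suppose Buyer 1 bids 5, Buyer 2 bids 5, Buyer 3 bids 7 and Buyer 5 bids 5.
Bid 7: loses, pays 0, utility 0.
Bid 10: wins, pays 6, utility 7 - 6 = 1.
So bidding 10 beats truth here (1 > 0).

10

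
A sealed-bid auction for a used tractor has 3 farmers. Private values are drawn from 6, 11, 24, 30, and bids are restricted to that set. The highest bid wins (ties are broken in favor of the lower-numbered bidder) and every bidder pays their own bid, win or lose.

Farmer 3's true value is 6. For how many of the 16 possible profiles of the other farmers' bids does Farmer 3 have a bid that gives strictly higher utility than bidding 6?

Others bid (6, 6): truth gives -6; bid 11 gives -5 > -6. Violating.
Others bid (6, 11): truth gives -6; no alternative beats it.
Others bid (6, 24): truth gives -6; no alternative beats it.
(Checking all 16 profiles: 1 has a profitable deviation, 15 do not.)

1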